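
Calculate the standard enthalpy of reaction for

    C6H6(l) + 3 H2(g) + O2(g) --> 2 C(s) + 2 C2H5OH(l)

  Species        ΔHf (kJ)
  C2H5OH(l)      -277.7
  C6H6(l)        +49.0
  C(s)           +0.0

Products: 2·(+0.0) + 2·(-277.7) = -555.4
Reactants: 1·(+49.0) + 3·(+0.0) + 1·(+0.0) = +49.0
ΔH° = (-555.4) − (+49.0) = -604.4 kJ

ΔH° = -604.4 kJ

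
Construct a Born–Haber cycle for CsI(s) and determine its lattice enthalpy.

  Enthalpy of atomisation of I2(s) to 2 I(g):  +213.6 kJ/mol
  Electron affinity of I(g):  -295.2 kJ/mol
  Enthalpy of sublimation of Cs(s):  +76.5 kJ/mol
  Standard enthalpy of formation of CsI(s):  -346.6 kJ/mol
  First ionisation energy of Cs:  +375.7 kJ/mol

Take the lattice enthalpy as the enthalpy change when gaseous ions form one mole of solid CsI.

U = -610.4 kJ/mol

ΔHf° = 1·ΔHsub + 1·(ΣIE) + 1/2·D(I2) + 1·EA + U
-346.6 = 1·(+76.5) + 1·(+375.7) + 1/2·(+213.6) + 1·(-295.2) + U
U = -346.6 − (+263.8) = -610.4 kJ/mol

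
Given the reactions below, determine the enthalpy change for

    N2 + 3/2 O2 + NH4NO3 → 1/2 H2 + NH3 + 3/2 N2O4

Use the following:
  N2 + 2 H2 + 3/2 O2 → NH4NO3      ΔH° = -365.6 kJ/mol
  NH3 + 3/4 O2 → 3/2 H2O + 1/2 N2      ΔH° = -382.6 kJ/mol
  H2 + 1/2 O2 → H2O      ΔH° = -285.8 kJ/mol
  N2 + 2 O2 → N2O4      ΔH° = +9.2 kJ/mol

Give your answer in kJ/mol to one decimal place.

ΔH° = 333.3 kJ/mol

equation 1 reversed: +365.6 kJ/mol
equation 2 reversed: +382.6 kJ/mol
equation 3 × 3/2: (3/2)·(-285.8) = -428.7 kJ/mol
equation 4 × 3/2: (3/2)·(+9.2) = +13.8 kJ/mol
ΔH° = (-1)·(-365.6) + (-1)·(-382.6) + (3/2)·(-285.8) + (3/2)·(+9.2) = 333.3 kJ/mol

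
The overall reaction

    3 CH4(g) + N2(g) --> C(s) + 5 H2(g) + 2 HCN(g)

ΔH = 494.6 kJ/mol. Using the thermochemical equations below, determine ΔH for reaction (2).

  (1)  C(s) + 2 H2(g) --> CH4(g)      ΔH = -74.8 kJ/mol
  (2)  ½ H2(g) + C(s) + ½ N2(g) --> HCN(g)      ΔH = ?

(1) reversed and × 3 (CH4(g) must end up as a reactant; ×3 to match 3 CH4(g) in the target): (-3)·(-74.8) = +224.4 kJ/mol
(2) × 2 (×2 to match 2 HCN(g) in the target): contributes 2·x
+494.6 = (+224.4) + 2·x
x = (+494.6 − (+224.4)) / (2) = 135.1 kJ/mol

ΔH = 135.1 kJ/mol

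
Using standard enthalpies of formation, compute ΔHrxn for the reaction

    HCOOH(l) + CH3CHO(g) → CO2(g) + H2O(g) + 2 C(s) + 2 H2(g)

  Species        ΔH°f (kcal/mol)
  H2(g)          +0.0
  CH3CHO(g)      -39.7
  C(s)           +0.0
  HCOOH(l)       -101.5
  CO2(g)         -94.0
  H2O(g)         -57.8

ΔH°rxn = Σ nΔHf°(products) − Σ nΔHf°(reactants).
Products: 1·(-94.0) + 1·(-57.8) + 2·(+0.0) + 2·(+0.0) = -151.8
Reactants: 1·(-101.5) + 1·(-39.7) = -141.2
ΔHrxn = (-151.8) − (-141.2) = -10.6 kcal/mol

ΔHrxn = -10.6 kcal/mol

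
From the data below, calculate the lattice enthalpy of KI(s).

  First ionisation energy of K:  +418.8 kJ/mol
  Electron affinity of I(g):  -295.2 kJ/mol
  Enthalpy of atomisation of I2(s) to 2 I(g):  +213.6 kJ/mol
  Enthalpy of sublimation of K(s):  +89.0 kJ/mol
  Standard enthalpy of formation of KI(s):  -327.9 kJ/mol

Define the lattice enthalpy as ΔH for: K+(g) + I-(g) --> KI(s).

ΔHf° = 1·ΔHsub + 1·(ΣIE) + 1/2·D(I2) + 1·EA + U
-327.9 = 1·(+89.0) + 1·(+418.8) + 1/2·(+213.6) + 1·(-295.2) + U
U = -327.9 − (+319.4) = -647.3 kJ/mol

U = -647.3 kJ/mol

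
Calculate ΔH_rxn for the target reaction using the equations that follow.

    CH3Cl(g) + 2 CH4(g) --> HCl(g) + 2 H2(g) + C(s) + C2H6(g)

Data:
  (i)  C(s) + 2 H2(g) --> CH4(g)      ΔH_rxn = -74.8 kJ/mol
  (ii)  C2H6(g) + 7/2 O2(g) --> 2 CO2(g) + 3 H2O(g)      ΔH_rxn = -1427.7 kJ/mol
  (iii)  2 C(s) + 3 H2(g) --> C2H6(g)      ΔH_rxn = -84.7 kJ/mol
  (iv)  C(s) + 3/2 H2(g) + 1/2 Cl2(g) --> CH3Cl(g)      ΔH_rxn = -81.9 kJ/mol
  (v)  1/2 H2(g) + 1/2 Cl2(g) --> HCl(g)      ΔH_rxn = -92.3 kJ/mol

(i) reversed and × 2: (-2)·(-74.8) = +149.6 kJ/mol
(ii): not needed.
(iii) as written: -84.7 kJ/mol
(iv) reversed: +81.9 kJ/mol
(v) as written: -92.3 kJ/mol
Combining the equations, ΔH_rxn = (-2)·(-74.8) + (1)·(-84.7) + (-1)·(-81.9) + (1)·(-92.3) = 54.5 kJ/mol

ΔH_rxn = 54.5 kJ/mol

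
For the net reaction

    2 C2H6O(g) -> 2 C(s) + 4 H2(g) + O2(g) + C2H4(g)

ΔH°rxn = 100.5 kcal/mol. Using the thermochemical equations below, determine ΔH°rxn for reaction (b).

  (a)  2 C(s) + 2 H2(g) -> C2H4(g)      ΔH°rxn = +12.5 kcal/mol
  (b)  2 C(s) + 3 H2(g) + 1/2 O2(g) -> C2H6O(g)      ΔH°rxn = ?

ΔH°rxn = -44.0 kcal/mol

(a) as written: +12.5 kcal/mol
(b) reversed and × 2: contributes −2·x
+100.5 = (+12.5) − 2·x
x = (+100.5 − (+12.5)) / (-2) = -44.0 kcal/mol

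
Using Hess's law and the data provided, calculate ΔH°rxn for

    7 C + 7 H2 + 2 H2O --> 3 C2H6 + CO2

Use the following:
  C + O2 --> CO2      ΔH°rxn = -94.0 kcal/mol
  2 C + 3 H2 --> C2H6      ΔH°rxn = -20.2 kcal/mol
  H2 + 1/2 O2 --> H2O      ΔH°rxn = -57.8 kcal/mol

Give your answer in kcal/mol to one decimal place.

equation 1 as written: -94.0 kcal/mol
equation 2 × 3: (3)·(-20.2) = -60.6 kcal/mol
equation 3 reversed and × 2: (-2)·(-57.8) = +115.6 kcal/mol
Since enthalpy is a state function, ΔH°rxn = (-94.0) + (-60.6) + (+115.6) = -39.0 kcal/mol

ΔH°rxn = -39.0 kcal/mol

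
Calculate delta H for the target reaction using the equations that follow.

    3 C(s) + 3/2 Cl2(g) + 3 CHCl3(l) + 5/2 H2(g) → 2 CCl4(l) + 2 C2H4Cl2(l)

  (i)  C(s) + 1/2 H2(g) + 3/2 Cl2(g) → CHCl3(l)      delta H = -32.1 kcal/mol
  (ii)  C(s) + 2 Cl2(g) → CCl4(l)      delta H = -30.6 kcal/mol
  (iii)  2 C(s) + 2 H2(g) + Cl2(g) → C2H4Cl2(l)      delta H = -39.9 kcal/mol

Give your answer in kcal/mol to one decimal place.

(i) reversed and × 3 (reverse to put CHCl3(l) on the reactant side; scale by 3 for the 3 CHCl3(l)): (-3)·(-32.1) = +96.3 kcal/mol
(ii) × 2 (scale by 2 for the 2 CCl4(l)): (2)·(-30.6) = -61.2 kcal/mol
(iii) × 2 (×2 to match 2 C2H4Cl2(l) in the target): (2)·(-39.9) = -79.8 kcal/mol
Since enthalpy is a state function, delta H = (-3)·(-32.1) + (2)·(-30.6) + (2)·(-39.9) = -44.7 kcal/mol

delta H = -44.7 kcal/mol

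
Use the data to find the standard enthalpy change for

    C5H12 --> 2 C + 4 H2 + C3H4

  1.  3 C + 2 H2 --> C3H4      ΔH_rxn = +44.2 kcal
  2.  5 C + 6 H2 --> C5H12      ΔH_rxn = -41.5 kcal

ΔH_rxn = 85.7 kcal

eq. 1 as written: +44.2 kcal
eq. 2 reversed: +41.5 kcal
ΔH_rxn = (+44.2) + (+41.5) = 85.7 kcal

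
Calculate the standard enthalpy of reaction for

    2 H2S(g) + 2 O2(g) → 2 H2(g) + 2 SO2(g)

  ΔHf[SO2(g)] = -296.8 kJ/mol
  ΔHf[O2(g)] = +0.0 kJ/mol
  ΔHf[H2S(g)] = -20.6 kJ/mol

Products: 2·(+0.0) + 2·(-296.8) = -593.6
Reactants: 2·(-20.6) + 2·(+0.0) = -41.2
ΔH_rxn = (-593.6) − (-41.2) = -552.4 kJ/mol

ΔH_rxn = -552.4 kJ/mol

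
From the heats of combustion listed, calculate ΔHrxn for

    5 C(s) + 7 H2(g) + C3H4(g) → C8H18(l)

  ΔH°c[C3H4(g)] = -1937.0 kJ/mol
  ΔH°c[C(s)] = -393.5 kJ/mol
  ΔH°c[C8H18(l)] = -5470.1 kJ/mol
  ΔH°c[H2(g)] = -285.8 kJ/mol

Using ΔH = Σ nΔHc°(reactants) − Σ nΔHc°(products):
= [5·(-393.5) + 7·(-285.8) + 1·(-1937.0)] − [1·(-5470.1)]
= -435.0 kJ/mol

ΔHrxn = -435.0 kJ/mol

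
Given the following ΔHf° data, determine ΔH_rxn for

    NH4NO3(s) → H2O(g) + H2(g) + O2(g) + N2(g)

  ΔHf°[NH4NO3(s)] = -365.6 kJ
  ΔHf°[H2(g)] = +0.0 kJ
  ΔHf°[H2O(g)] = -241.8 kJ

Products: 1·(-241.8) + 1·(+0.0) + 1·(+0.0) + 1·(+0.0) = -241.8
Reactants: 1·(-365.6) = -365.6
ΔH_rxn = (-241.8) − (-365.6) = 123.8 kJ

ΔH_rxn = 123.8 kJ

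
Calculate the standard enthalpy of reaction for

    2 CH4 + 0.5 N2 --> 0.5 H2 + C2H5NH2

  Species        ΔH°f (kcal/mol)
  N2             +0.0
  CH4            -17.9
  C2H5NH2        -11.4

ΔH_rxn = 24.4 kcal/mol

Products: 1/2·(+0.0) + 1·(-11.4) = -11.4
Reactants: 2·(-17.9) + 1/2·(+0.0) = -35.8
ΔH_rxn = (-11.4) − (-35.8) = 24.4 kcal/mol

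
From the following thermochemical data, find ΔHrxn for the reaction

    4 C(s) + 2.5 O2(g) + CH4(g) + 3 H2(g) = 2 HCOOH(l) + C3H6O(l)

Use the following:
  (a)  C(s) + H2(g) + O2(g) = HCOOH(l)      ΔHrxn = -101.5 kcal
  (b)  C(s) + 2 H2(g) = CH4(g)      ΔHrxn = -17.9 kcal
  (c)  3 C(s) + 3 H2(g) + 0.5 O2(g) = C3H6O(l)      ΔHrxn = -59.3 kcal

(a) × 2: (2)·(-101.5) = -203.0 kcal
(b) reversed: +17.9 kcal
(c) as written: -59.3 kcal
Summing the manipulated equations, ΔHrxn = (-203.0) + (+17.9) + (-59.3) = -244.4 kcal

ΔHrxn = -244.4 kcal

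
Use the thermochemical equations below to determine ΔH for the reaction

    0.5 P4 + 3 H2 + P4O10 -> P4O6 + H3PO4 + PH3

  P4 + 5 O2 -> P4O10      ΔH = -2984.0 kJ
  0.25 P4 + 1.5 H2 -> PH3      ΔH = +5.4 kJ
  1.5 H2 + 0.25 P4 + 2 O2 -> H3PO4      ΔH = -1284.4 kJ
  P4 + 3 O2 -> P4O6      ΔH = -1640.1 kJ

ΔH = 64.9 kJ

equation 1 reversed: +2984.0 kJ
equation 2 as written: +5.4 kJ
equation 3 as written: -1284.4 kJ
equation 4 as written: -1640.1 kJ
Combining the equations, ΔH = (-1)·(-2984.0) + (1)·(+5.4) + (1)·(-1284.4) + (1)·(-1640.1) = 64.9 kJ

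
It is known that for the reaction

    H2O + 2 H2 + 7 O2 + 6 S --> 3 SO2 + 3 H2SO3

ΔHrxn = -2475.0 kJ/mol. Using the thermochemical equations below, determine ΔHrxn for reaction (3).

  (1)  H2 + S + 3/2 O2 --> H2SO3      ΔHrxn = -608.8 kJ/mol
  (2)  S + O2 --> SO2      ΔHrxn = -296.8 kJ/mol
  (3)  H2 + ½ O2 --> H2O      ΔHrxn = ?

ΔHrxn = -241.8 kJ/mol

(1) × 3: (3)·(-608.8) = -1826.4 kJ/mol
(2) × 3: (3)·(-296.8) = -890.4 kJ/mol
(3) reversed: contributes −x
-2475.0 = (-1826.4) + (-890.4) − x
x = (-2475.0 − (-2716.8)) / (-1) = -241.8 kJ/mol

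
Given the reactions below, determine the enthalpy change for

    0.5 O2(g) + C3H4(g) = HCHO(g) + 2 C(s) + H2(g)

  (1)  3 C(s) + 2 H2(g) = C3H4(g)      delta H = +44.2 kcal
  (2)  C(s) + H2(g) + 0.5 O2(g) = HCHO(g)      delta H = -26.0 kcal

(1) reversed (C3H4(g) must end up as a reactant): -44.2 kcal
(2) as written (HCHO(g) already on the product side): -26.0 kcal
delta H = (-1)·(+44.2) + (1)·(-26.0) = -70.2 kcal

delta H = -70.2 kcal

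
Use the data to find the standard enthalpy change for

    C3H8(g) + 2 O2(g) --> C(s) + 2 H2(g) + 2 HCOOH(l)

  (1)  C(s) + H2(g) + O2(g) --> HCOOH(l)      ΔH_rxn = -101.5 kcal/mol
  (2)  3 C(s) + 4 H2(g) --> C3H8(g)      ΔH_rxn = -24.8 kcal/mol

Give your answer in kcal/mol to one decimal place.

ΔH_rxn = -178.2 kcal/mol

(1) × 2: (2)·(-101.5) = -203.0 kcal/mol
(2) reversed: +24.8 kcal/mol
ΔH_rxn = (-203.0) + (+24.8) = -178.2 kcal/mol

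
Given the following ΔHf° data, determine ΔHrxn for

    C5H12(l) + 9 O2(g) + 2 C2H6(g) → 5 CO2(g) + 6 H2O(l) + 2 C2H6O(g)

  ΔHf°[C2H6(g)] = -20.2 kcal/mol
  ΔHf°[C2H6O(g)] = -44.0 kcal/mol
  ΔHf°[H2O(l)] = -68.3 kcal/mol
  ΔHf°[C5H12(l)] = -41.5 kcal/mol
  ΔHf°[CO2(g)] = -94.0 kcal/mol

ΔH°rxn = Σ nΔHf°(products) − Σ nΔHf°(reactants).
Products: 5·(-94.0) + 6·(-68.3) + 2·(-44.0) = -967.8
Reactants: 1·(-41.5) + 9·(+0.0) + 2·(-20.2) = -81.9
ΔHrxn = (-967.8) − (-81.9) = -885.9 kcal/mol

ΔHrxn = -885.9 kcal/mol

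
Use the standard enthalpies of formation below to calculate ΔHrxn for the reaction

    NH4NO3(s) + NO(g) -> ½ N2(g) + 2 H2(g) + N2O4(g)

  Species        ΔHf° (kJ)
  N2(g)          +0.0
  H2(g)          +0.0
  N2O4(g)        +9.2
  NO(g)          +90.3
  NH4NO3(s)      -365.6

ΔHrxn = 284.5 kJ

ΔH°rxn = Σ nΔHf°(products) − Σ nΔHf°(reactants).
Products: 1/2·(+0.0) + 2·(+0.0) + 1·(+9.2) = +9.2
Reactants: 1·(-365.6) + 1·(+90.3) = -275.3
ΔHrxn = (+9.2) − (-275.3) = 284.5 kJ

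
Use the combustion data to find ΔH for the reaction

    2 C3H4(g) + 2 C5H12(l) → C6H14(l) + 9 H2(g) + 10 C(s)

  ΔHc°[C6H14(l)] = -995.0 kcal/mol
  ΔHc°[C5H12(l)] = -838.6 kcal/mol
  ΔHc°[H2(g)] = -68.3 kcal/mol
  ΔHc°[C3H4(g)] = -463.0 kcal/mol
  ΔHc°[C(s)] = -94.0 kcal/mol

ΔH = -53.5 kcal/mol

Using ΔH = Σ nΔHc°(reactants) − Σ nΔHc°(products):
= [2·(-463.0) + 2·(-838.6)] − [1·(-995.0) + 9·(-68.3) + 10·(-94.0)]
= -53.5 kcal/mol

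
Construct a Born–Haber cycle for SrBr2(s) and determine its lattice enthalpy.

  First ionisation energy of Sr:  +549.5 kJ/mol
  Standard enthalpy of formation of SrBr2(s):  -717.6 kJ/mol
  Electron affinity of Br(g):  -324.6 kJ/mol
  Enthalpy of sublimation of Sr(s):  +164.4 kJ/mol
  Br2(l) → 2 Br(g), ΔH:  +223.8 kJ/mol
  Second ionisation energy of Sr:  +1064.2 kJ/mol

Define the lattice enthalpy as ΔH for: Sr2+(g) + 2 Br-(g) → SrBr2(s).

U = -2070.3 kJ/mol

ΔHf° = 1·ΔHsub + 1·(ΣIE) + 1·D(Br2) + 2·EA + U
-717.6 = 1·(+164.4) + 1·(+1613.7) + 1·(+223.8) + 2·(-324.6) + U
U = -717.6 − (+1352.7) = -2070.3 kJ/mol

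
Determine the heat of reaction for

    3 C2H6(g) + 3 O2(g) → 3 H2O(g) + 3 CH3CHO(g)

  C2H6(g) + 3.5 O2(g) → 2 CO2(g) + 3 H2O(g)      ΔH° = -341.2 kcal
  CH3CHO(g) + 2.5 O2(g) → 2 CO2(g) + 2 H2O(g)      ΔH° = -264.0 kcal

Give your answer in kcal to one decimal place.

ΔH° = -231.6 kcal

equation 1 × 3 (scale by 3 for the 3 C2H6(g)): (3)·(-341.2) = -1023.6 kcal
equation 2 reversed and × 3 (CH3CHO(g) must end up as a product; ×3 to match 3 CH3CHO(g) in the target): (-3)·(-264.0) = +792.0 kcal
ΔH° = (3)·(-341.2) + (-3)·(-264.0) = -231.6 kcal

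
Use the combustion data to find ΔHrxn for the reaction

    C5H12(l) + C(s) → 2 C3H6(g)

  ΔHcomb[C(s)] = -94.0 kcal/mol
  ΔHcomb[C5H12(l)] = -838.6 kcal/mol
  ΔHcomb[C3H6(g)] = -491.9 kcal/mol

Using ΔH = Σ nΔHc°(reactants) − Σ nΔHc°(products):
= [1·(-838.6) + 1·(-94.0)] − [2·(-491.9)]
= 51.2 kcal/mol

ΔHrxn = 51.2 kcal/mol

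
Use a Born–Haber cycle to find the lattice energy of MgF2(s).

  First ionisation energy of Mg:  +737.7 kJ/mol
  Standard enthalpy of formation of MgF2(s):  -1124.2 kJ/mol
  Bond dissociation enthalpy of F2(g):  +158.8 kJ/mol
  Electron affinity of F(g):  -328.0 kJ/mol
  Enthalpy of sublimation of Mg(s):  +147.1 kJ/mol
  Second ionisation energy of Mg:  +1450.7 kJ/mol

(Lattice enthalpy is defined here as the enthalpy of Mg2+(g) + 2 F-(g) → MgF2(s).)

ΔHf° = 1·ΔHsub + 1·(ΣIE) + 1·D(F2) + 2·EA + U
-1124.2 = 1·(+147.1) + 1·(+2188.4) + 1·(+158.8) + 2·(-328.0) + U
U = -1124.2 − (+1838.3) = -2962.5 kJ/mol

U = -2962.5 kJ/mol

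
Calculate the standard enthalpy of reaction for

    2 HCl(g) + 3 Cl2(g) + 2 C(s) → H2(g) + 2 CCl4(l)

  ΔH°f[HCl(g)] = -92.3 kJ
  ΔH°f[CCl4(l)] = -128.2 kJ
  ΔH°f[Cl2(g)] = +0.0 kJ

ΔH° = -71.8 kJ

Products: 1·(+0.0) + 2·(-128.2) = -256.4
Reactants: 2·(-92.3) + 3·(+0.0) + 2·(+0.0) = -184.6
ΔH° = (-256.4) − (-184.6) = -71.8 kJ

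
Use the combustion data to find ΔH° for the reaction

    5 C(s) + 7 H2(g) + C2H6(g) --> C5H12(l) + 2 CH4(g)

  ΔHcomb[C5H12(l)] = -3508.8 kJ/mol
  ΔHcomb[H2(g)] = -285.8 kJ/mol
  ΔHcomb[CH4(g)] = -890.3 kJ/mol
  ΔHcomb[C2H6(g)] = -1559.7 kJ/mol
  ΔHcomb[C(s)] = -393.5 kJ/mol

Using ΔH = Σ nΔHc°(reactants) − Σ nΔHc°(products):
= [5·(-393.5) + 7·(-285.8) + 1·(-1559.7)] − [1·(-3508.8) + 2·(-890.3)]
= -238.4 kJ/mol

ΔH° = -238.4 kJ/mol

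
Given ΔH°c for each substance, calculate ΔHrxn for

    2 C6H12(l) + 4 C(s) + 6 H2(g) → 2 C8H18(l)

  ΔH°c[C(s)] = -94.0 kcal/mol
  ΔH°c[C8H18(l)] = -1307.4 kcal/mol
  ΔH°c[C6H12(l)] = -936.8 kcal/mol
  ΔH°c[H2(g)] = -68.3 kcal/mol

With combustion enthalpies, reactants minus products:
= [2·(-936.8) + 4·(-94.0) + 6·(-68.3)] − [2·(-1307.4)]
= -44.6 kcal/mol

ΔHrxn = -44.6 kcal/mol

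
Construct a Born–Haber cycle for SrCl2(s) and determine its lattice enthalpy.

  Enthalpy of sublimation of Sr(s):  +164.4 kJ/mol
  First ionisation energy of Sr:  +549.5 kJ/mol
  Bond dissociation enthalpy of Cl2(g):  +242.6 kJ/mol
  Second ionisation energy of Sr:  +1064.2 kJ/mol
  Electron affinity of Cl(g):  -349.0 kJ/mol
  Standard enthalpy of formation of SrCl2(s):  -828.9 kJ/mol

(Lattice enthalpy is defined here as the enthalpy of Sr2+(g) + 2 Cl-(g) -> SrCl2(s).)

U = -2151.6 kJ/mol

ΔHf° = 1·ΔHsub + 1·(ΣIE) + 1·D(Cl2) + 2·EA + U
-828.9 = 1·(+164.4) + 1·(+1613.7) + 1·(+242.6) + 2·(-349.0) + U
U = -828.9 − (+1322.7) = -2151.6 kJ/mol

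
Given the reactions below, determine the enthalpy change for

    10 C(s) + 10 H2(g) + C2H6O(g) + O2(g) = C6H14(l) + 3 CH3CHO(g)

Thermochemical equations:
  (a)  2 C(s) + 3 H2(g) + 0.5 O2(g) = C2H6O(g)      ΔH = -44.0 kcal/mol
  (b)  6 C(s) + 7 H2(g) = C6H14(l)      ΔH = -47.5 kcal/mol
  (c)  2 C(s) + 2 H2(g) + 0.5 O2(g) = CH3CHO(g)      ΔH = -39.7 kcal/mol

ΔH = -122.6 kcal/mol

(a) reversed: +44.0 kcal/mol
(b) as written: -47.5 kcal/mol
(c) × 3: (3)·(-39.7) = -119.1 kcal/mol
Since enthalpy is a state function, ΔH = (-1)·(-44.0) + (1)·(-47.5) + (3)·(-39.7) = -122.6 kcal/mol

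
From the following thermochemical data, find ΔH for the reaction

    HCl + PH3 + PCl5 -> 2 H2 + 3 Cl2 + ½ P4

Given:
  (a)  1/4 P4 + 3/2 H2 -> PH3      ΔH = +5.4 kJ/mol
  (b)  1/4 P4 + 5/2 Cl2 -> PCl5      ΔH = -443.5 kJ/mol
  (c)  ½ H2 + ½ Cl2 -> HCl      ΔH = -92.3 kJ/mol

(a) reversed (reverse to put PH3 on the reactant side): -5.4 kJ/mol
(b) reversed (reverse to put PCl5 on the reactant side): +443.5 kJ/mol
(c) reversed (reverse to put HCl on the reactant side): +92.3 kJ/mol
By Hess's law, ΔH = (-5.4) + (+443.5) + (+92.3) = 530.4 kJ/mol

ΔH = 530.4 kJ/mol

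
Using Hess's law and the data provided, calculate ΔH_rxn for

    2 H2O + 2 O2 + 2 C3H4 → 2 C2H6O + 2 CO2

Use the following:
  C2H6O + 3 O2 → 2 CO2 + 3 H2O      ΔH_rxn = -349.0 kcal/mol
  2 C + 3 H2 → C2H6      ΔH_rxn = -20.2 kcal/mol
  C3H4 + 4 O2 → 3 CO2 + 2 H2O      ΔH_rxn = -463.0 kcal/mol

equation 1 reversed and × 2: (-2)·(-349.0) = +698.0 kcal/mol
equation 2: not needed.
equation 3 × 2: (2)·(-463.0) = -926.0 kcal/mol
ΔH_rxn = (+698.0) + (-926.0) = -228.0 kcal/mol

ΔH_rxn = -228.0 kcal/mol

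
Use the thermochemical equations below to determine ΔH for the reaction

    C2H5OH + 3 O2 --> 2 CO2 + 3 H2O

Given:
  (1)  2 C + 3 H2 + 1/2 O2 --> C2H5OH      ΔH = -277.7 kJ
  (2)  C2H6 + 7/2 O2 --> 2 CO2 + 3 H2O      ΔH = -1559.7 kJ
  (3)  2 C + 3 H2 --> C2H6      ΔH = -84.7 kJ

(1) reversed: +277.7 kJ
(2) as written: -1559.7 kJ
(3) as written: -84.7 kJ
By Hess's law, ΔH = (-1)·(-277.7) + (1)·(-1559.7) + (1)·(-84.7) = -1366.7 kJ

ΔH = -1366.7 kJ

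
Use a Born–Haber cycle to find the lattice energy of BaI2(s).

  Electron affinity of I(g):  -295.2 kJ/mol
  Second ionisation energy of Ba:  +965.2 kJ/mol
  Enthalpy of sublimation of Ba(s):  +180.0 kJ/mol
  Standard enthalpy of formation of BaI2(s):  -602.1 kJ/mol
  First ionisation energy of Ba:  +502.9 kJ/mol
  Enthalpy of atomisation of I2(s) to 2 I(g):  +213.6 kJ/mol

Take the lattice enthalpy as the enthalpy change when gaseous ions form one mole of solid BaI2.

U = -1873.4 kJ/mol

ΔHf° = 1·ΔHsub + 1·(ΣIE) + 1·D(I2) + 2·EA + U
-602.1 = 1·(+180.0) + 1·(+1468.1) + 1·(+213.6) + 2·(-295.2) + U
U = -602.1 − (+1271.3) = -1873.4 kJ/mol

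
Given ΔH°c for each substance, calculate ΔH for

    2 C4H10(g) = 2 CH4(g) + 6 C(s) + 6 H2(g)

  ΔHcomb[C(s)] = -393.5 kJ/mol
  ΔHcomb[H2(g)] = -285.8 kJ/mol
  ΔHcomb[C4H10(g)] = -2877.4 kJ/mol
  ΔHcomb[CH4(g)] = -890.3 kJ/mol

With combustion enthalpies, reactants minus products:
= [2·(-2877.4)] − [2·(-890.3) + 6·(-393.5) + 6·(-285.8)]
= 101.6 kJ/mol

ΔH = 101.6 kJ/mol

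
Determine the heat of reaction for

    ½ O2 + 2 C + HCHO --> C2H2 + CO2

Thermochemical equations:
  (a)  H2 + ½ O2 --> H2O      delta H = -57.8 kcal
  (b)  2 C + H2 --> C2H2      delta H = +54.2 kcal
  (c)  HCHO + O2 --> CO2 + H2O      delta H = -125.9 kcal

delta H = -13.9 kcal

(a) reversed: +57.8 kcal
(b) as written: +54.2 kcal
(c) as written: -125.9 kcal
Summing the manipulated equations, delta H = (-1)·(-57.8) + (1)·(+54.2) + (1)·(-125.9) = -13.9 kcal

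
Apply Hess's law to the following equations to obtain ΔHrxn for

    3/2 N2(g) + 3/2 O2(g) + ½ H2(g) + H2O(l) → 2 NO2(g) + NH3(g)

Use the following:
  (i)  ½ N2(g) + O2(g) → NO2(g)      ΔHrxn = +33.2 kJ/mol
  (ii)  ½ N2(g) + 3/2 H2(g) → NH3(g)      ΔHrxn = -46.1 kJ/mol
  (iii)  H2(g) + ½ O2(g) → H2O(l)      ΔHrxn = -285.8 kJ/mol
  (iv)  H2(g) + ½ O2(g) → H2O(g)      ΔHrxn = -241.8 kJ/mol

ΔHrxn = 306.1 kJ/mol

(i) × 2: (2)·(+33.2) = +66.4 kJ/mol
(ii) as written: -46.1 kJ/mol
(iii) reversed: +285.8 kJ/mol
(iv): not needed.
ΔHrxn = (2)·(+33.2) + (1)·(-46.1) + (-1)·(-285.8) = 306.1 kJ/mol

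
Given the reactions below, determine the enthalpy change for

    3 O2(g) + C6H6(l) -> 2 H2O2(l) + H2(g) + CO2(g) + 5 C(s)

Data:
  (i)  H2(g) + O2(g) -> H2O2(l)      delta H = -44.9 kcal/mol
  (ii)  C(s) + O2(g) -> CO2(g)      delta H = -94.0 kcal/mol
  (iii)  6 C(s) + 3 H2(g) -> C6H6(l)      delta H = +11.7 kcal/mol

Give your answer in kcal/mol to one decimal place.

(i) × 2 (scale by 2 for the 2 H2O2(l)): (2)·(-44.9) = -89.8 kcal/mol
(ii) as written (CO2(g) already on the product side): -94.0 kcal/mol
(iii) reversed (reverse to put C6H6(l) on the reactant side): -11.7 kcal/mol
By Hess's law, delta H = (2)·(-44.9) + (1)·(-94.0) + (-1)·(+11.7) = -195.5 kcal/mol

delta H = -195.5 kcal/mol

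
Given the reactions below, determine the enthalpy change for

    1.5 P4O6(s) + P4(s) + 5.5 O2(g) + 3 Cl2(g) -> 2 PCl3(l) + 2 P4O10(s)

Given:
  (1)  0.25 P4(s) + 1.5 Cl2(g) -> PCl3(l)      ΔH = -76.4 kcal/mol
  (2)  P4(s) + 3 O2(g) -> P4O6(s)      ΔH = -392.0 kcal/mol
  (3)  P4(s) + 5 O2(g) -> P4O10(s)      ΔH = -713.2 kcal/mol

ΔH = -991.2 kcal/mol

(1) × 2 (×2 to match 2 PCl3(l) in the target): (2)·(-76.4) = -152.8 kcal/mol
(2) reversed and × 3/2 (reverse to put P4O6(s) on the reactant side; ×3/2 to match 3/2 P4O6(s) in the target): (-3/2)·(-392.0) = +588.0 kcal/mol
(3) × 2 (scale by 2 for the 2 P4O10(s)): (2)·(-713.2) = -1426.4 kcal/mol
By Hess's law, ΔH = (2)·(-76.4) + (-3/2)·(-392.0) + (2)·(-713.2) = -991.2 kcal/mol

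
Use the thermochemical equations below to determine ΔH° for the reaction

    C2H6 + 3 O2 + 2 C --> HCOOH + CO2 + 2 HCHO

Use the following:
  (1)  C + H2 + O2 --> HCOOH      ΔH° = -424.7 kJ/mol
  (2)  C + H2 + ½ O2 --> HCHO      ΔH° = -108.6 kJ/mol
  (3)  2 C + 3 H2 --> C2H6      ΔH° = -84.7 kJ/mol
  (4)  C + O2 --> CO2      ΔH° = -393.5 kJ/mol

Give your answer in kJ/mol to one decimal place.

ΔH° = -950.7 kJ/mol

(1) as written: -424.7 kJ/mol
(2) × 2: (2)·(-108.6) = -217.2 kJ/mol
(3) reversed: +84.7 kJ/mol
(4) as written: -393.5 kJ/mol
ΔH° = (1)·(-424.7) + (2)·(-108.6) + (-1)·(-84.7) + (1)·(-393.5) = -950.7 kJ/mol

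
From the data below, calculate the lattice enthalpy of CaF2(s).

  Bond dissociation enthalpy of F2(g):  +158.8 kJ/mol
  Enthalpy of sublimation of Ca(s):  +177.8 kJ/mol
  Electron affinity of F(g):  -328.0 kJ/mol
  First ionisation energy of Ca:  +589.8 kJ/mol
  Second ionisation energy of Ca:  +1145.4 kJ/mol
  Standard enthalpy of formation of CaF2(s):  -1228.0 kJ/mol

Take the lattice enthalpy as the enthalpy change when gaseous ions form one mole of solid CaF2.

U = -2643.8 kJ/mol

ΔHf° = 1·ΔHsub + 1·(ΣIE) + 1·D(F2) + 2·EA + U
-1228.0 = 1·(+177.8) + 1·(+1735.2) + 1·(+158.8) + 2·(-328.0) + U
U = -1228.0 − (+1415.8) = -2643.8 kJ/mol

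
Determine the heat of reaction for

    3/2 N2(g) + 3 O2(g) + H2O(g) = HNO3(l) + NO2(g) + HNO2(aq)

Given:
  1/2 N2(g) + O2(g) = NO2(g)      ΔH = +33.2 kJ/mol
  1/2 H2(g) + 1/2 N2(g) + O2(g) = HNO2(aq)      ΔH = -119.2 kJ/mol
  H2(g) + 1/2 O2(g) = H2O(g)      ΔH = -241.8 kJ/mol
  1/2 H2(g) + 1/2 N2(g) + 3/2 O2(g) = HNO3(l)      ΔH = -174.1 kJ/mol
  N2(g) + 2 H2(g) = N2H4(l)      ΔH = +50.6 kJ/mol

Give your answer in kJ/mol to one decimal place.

ΔH = -18.3 kJ/mol

equation 1 as written: +33.2 kJ/mol
equation 2 as written: -119.2 kJ/mol
equation 3 reversed: +241.8 kJ/mol
equation 4 as written: -174.1 kJ/mol
equation 5: not needed.
Summing the manipulated equations, ΔH = (+33.2) + (-119.2) + (+241.8) + (-174.1) = -18.3 kJ/mol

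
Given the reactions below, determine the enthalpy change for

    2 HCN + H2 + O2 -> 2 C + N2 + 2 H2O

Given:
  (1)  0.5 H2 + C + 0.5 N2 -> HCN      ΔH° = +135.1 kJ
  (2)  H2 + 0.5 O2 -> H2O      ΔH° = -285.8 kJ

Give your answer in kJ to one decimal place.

(1) reversed and × 2 (HCN must end up as a reactant; ×2 to match 2 HCN in the target): (-2)·(+135.1) = -270.2 kJ
(2) × 2 (scale by 2 for the 2 H2O): (2)·(-285.8) = -571.6 kJ
ΔH° = (-2)·(+135.1) + (2)·(-285.8) = -841.8 kJ

ΔH° = -841.8 kJ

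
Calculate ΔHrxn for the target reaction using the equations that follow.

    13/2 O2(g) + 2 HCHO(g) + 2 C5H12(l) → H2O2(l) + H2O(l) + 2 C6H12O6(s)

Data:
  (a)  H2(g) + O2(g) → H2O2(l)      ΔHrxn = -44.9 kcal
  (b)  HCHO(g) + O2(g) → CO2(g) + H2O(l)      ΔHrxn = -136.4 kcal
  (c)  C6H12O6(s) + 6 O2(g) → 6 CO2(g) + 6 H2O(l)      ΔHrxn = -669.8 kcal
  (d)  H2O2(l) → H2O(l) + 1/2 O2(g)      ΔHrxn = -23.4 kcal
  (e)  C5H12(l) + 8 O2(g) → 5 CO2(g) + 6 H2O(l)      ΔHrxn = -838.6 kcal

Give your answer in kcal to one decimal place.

(a): not needed.
(b) × 2: (2)·(-136.4) = -272.8 kcal
(c) reversed and × 2: (-2)·(-669.8) = +1339.6 kcal
(d) reversed: +23.4 kcal
(e) × 2: (2)·(-838.6) = -1677.2 kcal
ΔHrxn = (-272.8) + (+1339.6) + (+23.4) + (-1677.2) = -587.0 kcal

ΔHrxn = -587.0 kcal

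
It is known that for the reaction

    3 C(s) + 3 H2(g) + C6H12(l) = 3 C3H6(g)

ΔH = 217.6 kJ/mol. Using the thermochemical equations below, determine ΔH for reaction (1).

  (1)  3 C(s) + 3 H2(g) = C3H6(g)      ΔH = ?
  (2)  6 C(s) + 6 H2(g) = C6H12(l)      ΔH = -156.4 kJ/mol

(1) × 3 (×3 to match 3 C3H6(g) in the target): contributes 3·x
(2) reversed (reverse to put C6H12(l) on the reactant side): +156.4 kJ/mol
+217.6 = (+156.4) + 3·x
x = (+217.6 − (+156.4)) / (3) = 20.4 kJ/mol

ΔH = 20.4 kJ/mol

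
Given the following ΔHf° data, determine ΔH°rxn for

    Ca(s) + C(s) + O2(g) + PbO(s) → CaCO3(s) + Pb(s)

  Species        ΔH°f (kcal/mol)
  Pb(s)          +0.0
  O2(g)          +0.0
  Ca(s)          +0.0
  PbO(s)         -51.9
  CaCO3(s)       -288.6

ΔH°rxn = -236.7 kcal/mol

ΔH°rxn = Σ nΔHf°(products) − Σ nΔHf°(reactants).
Products: 1·(-288.6) + 1·(+0.0) = -288.6
Reactants: 1·(+0.0) + 1·(+0.0) + 1·(+0.0) + 1·(-51.9) = -51.9
ΔH°rxn = (-288.6) − (-51.9) = -236.7 kcal/mol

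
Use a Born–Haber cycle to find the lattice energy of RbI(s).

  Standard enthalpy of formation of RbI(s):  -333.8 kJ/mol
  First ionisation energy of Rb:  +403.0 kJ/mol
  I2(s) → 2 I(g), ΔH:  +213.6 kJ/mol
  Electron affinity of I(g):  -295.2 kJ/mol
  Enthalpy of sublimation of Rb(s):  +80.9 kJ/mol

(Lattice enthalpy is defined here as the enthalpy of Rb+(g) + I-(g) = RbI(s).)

U = -629.3 kJ/mol

ΔHf° = 1·ΔHsub + 1·(ΣIE) + 1/2·D(I2) + 1·EA + U
-333.8 = 1·(+80.9) + 1·(+403.0) + 1/2·(+213.6) + 1·(-295.2) + U
U = -333.8 − (+295.5) = -629.3 kJ/mol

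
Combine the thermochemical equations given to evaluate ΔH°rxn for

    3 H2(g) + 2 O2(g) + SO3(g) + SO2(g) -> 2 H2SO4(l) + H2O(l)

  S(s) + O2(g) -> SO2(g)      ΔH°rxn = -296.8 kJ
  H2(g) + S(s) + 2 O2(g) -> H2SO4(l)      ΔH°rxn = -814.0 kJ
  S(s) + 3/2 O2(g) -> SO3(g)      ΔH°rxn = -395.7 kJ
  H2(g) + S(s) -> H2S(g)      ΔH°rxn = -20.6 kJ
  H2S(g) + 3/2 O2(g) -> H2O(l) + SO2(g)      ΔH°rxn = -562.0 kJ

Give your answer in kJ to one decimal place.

ΔH°rxn = -1221.3 kJ

equation 1 reversed and × 2: (-2)·(-296.8) = +593.6 kJ
equation 2 × 2 (×2 to match 2 H2SO4(l) in the target): (2)·(-814.0) = -1628.0 kJ
equation 3 reversed (SO3(g) must end up as a reactant): +395.7 kJ
equation 4 as written: -20.6 kJ
equation 5 as written (H2O(l) already on the product side): -562.0 kJ
ΔH°rxn = (+593.6) + (-1628.0) + (+395.7) + (-20.6) + (-562.0) = -1221.3 kJ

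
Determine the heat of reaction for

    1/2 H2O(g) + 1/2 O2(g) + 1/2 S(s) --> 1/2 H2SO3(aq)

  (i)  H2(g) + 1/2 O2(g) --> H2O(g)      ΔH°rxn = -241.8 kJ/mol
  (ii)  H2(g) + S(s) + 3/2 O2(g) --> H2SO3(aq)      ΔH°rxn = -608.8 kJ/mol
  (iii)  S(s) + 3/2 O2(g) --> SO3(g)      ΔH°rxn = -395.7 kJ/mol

ΔH°rxn = -183.5 kJ/mol

(i) reversed and × 1/2: (-1/2)·(-241.8) = +120.9 kJ/mol
(ii) × 1/2: (1/2)·(-608.8) = -304.4 kJ/mol
(iii): not needed.
ΔH°rxn = (+120.9) + (-304.4) = -183.5 kJ/mol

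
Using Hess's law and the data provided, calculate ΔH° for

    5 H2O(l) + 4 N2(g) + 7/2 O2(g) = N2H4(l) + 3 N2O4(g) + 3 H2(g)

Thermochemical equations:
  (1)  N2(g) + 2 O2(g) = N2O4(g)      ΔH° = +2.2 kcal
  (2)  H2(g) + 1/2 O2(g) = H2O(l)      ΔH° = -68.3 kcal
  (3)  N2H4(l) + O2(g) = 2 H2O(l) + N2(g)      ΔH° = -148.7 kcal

ΔH° = 360.2 kcal

(1) × 3: (3)·(+2.2) = +6.6 kcal
(2) reversed and × 3: (-3)·(-68.3) = +204.9 kcal
(3) reversed: +148.7 kcal
Summing the manipulated equations, ΔH° = (+6.6) + (+204.9) + (+148.7) = 360.2 kcal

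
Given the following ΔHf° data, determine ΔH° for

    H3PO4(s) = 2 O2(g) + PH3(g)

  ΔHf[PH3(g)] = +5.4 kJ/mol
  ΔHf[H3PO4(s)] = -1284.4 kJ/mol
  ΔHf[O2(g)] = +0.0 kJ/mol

Products: 2·(+0.0) + 1·(+5.4) = +5.4
Reactants: 1·(-1284.4) = -1284.4
ΔH° = (+5.4) − (-1284.4) = 1289.8 kJ/mol

ΔH° = 1289.8 kJ/mol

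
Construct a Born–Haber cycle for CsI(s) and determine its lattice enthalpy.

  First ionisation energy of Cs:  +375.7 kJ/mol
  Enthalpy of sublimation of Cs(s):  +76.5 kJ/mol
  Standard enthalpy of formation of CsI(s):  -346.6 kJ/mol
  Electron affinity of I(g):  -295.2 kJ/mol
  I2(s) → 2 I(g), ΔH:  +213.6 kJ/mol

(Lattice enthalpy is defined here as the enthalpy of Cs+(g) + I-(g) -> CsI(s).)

U = -610.4 kJ/mol

ΔHf° = 1·ΔHsub + 1·(ΣIE) + 1/2·D(I2) + 1·EA + U
-346.6 = 1·(+76.5) + 1·(+375.7) + 1/2·(+213.6) + 1·(-295.2) + U
U = -346.6 − (+263.8) = -610.4 kJ/mol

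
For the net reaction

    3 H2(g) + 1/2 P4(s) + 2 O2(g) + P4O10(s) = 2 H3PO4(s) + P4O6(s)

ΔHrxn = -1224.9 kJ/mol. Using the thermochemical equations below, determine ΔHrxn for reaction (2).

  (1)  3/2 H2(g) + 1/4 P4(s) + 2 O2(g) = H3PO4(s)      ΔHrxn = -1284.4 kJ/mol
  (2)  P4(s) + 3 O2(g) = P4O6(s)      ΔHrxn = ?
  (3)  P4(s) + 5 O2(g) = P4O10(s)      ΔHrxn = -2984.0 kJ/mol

(1) × 2: (2)·(-1284.4) = -2568.8 kJ/mol
(2) as written: contributes x
(3) reversed: +2984.0 kJ/mol
-1224.9 = (-2568.8) + (+2984.0) + x
x = (-1224.9 − (+415.2)) / (1) = -1640.1 kJ/mol

ΔHrxn = -1640.1 kJ/mol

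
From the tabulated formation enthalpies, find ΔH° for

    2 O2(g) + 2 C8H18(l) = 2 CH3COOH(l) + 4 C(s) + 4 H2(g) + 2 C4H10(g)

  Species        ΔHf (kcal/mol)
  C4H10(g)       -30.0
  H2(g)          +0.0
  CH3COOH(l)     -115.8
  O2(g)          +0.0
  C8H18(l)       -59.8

Products: 2·(-115.8) + 4·(+0.0) + 4·(+0.0) + 2·(-30.0) = -291.6
Reactants: 2·(+0.0) + 2·(-59.8) = -119.6
ΔH° = (-291.6) − (-119.6) = -172.0 kcal/mol

ΔH° = -172.0 kcal/mol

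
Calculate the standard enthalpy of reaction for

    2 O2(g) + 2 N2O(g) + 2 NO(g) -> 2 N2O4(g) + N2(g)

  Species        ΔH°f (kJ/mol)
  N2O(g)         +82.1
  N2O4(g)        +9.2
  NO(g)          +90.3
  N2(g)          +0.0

ΔH_rxn = -326.4 kJ/mol

Products: 2·(+9.2) + 1·(+0.0) = +18.4
Reactants: 2·(+0.0) + 2·(+82.1) + 2·(+90.3) = +344.8
ΔH_rxn = (+18.4) − (+344.8) = -326.4 kJ/mol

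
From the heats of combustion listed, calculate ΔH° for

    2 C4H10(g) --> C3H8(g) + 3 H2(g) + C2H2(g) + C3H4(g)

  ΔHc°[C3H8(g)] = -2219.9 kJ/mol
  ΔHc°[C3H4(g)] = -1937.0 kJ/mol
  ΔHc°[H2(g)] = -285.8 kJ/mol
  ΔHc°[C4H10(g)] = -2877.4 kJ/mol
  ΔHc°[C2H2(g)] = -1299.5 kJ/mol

With combustion enthalpies, reactants minus products:
= [2·(-2877.4)] − [1·(-2219.9) + 3·(-285.8) + 1·(-1299.5) + 1·(-1937.0)]
= 559.0 kJ/mol

ΔH° = 559.0 kJ/mol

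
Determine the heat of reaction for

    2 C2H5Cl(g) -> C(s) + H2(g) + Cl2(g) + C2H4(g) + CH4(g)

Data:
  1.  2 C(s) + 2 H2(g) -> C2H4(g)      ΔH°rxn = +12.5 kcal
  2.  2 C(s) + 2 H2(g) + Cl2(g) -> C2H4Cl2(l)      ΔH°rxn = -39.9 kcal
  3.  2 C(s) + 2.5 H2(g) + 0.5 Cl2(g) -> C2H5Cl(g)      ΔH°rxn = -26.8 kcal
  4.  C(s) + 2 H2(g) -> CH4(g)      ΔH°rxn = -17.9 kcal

eq. 1 as written: +12.5 kcal
eq. 2: not needed.
eq. 3 reversed and × 2: (-2)·(-26.8) = +53.6 kcal
eq. 4 as written: -17.9 kcal
ΔH°rxn = (+12.5) + (+53.6) + (-17.9) = 48.2 kcal

ΔH°rxn = 48.2 kcal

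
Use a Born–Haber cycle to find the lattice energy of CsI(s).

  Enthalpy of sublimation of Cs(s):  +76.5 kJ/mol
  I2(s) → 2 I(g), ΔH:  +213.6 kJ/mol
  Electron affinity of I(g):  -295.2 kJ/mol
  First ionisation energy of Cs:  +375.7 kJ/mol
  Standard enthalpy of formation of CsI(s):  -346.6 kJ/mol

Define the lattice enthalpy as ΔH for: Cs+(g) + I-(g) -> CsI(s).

ΔHf° = 1·ΔHsub + 1·(ΣIE) + 1/2·D(I2) + 1·EA + U
-346.6 = 1·(+76.5) + 1·(+375.7) + 1/2·(+213.6) + 1·(-295.2) + U
U = -346.6 − (+263.8) = -610.4 kJ/mol

U = -610.4 kJ/mol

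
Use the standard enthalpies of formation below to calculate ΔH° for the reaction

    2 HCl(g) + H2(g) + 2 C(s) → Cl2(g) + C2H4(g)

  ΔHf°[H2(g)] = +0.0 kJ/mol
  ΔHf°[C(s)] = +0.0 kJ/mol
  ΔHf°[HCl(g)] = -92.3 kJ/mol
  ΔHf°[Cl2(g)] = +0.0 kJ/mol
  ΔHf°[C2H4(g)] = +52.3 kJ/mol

ΔH° = 236.9 kJ/mol

Products: 1·(+0.0) + 1·(+52.3) = +52.3
Reactants: 2·(-92.3) + 1·(+0.0) + 2·(+0.0) = -184.6
ΔH° = (+52.3) − (-184.6) = 236.9 kJ/mol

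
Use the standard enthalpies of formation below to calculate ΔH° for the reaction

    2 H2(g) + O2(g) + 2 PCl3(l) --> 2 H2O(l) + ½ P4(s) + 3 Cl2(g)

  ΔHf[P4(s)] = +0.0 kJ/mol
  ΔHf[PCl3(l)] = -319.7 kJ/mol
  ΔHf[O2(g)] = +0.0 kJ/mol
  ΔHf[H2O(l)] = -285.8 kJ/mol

ΔH° = 67.8 kJ/mol

ΔH°rxn = Σ nΔHf°(products) − Σ nΔHf°(reactants).
Products: 2·(-285.8) + 1/2·(+0.0) + 3·(+0.0) = -571.6
Reactants: 2·(+0.0) + 1·(+0.0) + 2·(-319.7) = -639.4
ΔH° = (-571.6) − (-639.4) = 67.8 kJ/mol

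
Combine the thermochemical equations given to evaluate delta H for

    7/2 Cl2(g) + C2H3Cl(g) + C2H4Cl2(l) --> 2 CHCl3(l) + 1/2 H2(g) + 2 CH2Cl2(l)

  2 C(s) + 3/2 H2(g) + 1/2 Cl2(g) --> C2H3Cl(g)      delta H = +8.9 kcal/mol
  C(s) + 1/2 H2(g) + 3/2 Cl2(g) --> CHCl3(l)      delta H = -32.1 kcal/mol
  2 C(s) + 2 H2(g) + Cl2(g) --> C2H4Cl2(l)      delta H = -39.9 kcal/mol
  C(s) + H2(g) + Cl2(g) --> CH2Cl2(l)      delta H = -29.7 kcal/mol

equation 1 reversed: -8.9 kcal/mol
equation 2 × 2: (2)·(-32.1) = -64.2 kcal/mol
equation 3 reversed: +39.9 kcal/mol
equation 4 × 2: (2)·(-29.7) = -59.4 kcal/mol
delta H = (-1)·(+8.9) + (2)·(-32.1) + (-1)·(-39.9) + (2)·(-29.7) = -92.6 kcal/mol

delta H = -92.6 kcal/mol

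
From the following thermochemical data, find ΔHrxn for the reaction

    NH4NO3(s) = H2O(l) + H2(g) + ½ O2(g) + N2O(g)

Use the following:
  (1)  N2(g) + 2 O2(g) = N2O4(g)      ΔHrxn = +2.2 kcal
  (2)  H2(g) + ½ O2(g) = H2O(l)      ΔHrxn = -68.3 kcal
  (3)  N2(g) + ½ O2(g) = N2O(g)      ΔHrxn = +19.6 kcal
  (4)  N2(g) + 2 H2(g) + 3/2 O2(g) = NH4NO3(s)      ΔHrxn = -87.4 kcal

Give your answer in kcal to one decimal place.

(1): not needed.
(2) as written: -68.3 kcal
(3) as written: +19.6 kcal
(4) reversed: +87.4 kcal
Summing the manipulated equations, ΔHrxn = (1)·(-68.3) + (1)·(+19.6) + (-1)·(-87.4) = 38.7 kcal

ΔHrxn = 38.7 kcal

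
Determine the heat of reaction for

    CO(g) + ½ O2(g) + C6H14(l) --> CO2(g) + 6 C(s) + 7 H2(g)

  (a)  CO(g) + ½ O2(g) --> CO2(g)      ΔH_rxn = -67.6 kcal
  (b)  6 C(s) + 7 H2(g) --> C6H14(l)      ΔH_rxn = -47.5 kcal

ΔH_rxn = -20.1 kcal

(a) as written (CO(g) already on the reactant side): -67.6 kcal
(b) reversed (C6H14(l) must end up as a reactant): +47.5 kcal
ΔH_rxn = (1)·(-67.6) + (-1)·(-47.5) = -20.1 kcal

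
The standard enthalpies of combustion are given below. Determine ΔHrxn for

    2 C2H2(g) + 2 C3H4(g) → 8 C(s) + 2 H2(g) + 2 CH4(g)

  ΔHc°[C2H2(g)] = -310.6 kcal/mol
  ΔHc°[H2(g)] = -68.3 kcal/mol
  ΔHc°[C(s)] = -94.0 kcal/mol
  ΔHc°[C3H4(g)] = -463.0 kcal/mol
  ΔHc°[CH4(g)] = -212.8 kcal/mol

ΔHrxn = -233.0 kcal/mol

With combustion enthalpies, reactants minus products:
= [2·(-310.6) + 2·(-463.0)] − [8·(-94.0) + 2·(-68.3) + 2·(-212.8)]
= -233.0 kcal/mol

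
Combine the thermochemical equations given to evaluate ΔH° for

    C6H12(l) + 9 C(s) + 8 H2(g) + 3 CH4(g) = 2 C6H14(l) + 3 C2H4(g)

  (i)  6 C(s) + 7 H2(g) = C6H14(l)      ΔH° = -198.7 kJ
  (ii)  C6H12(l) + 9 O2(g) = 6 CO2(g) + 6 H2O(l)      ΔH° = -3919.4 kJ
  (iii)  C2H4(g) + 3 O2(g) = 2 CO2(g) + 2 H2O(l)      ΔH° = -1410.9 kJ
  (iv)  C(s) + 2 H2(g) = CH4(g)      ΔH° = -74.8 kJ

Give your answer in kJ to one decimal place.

(i) × 2: (2)·(-198.7) = -397.4 kJ
(ii) as written: -3919.4 kJ
(iii) reversed and × 3: (-3)·(-1410.9) = +4232.7 kJ
(iv) reversed and × 3: (-3)·(-74.8) = +224.4 kJ
Combining the equations, ΔH° = (2)·(-198.7) + (1)·(-3919.4) + (-3)·(-1410.9) + (-3)·(-74.8) = 140.3 kJ

ΔH° = 140.3 kJ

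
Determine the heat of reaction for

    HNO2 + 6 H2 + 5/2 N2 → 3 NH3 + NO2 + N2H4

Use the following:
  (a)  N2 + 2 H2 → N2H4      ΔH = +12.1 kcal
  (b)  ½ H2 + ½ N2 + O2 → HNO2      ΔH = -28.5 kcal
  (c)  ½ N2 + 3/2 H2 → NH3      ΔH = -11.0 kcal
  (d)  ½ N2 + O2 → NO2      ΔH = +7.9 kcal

ΔH = 15.5 kcal

(a) as written: +12.1 kcal
(b) reversed: +28.5 kcal
(c) × 3: (3)·(-11.0) = -33.0 kcal
(d) as written: +7.9 kcal
Summing the manipulated equations, ΔH = (+12.1) + (+28.5) + (-33.0) + (+7.9) = 15.5 kcal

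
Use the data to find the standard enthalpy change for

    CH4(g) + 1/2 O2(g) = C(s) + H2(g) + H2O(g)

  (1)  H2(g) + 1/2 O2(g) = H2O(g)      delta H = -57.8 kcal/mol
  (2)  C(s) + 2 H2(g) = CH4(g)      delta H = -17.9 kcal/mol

delta H = -39.9 kcal/mol

(1) as written: -57.8 kcal/mol
(2) reversed: +17.9 kcal/mol
Summing the manipulated equations, delta H = (1)·(-57.8) + (-1)·(-17.9) = -39.9 kcal/mol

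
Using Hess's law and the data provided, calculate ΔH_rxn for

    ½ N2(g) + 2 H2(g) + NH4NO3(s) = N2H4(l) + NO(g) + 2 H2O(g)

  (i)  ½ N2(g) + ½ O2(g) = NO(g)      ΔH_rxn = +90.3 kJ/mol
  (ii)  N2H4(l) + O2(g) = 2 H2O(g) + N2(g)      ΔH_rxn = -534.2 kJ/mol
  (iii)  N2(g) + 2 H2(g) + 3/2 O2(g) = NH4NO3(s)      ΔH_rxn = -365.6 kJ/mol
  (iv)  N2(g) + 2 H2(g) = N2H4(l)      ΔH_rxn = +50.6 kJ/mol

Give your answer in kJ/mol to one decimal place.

ΔH_rxn = 22.9 kJ/mol

(i) as written: +90.3 kJ/mol
(ii) as written: -534.2 kJ/mol
(iii) reversed: +365.6 kJ/mol
(iv) × 2: (2)·(+50.6) = +101.2 kJ/mol
Since enthalpy is a state function, ΔH_rxn = (1)·(+90.3) + (1)·(-534.2) + (-1)·(-365.6) + (2)·(+50.6) = 22.9 kJ/mol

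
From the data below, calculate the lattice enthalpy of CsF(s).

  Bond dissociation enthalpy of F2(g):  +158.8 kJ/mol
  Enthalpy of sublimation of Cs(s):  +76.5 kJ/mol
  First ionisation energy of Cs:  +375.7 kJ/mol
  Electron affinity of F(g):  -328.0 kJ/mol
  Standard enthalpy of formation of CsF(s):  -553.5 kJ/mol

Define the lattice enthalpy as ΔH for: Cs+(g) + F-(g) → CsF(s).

U = -757.1 kJ/mol

ΔHf° = 1·ΔHsub + 1·(ΣIE) + 1/2·D(F2) + 1·EA + U
-553.5 = 1·(+76.5) + 1·(+375.7) + 1/2·(+158.8) + 1·(-328.0) + U
U = -553.5 − (+203.6) = -757.1 kJ/mol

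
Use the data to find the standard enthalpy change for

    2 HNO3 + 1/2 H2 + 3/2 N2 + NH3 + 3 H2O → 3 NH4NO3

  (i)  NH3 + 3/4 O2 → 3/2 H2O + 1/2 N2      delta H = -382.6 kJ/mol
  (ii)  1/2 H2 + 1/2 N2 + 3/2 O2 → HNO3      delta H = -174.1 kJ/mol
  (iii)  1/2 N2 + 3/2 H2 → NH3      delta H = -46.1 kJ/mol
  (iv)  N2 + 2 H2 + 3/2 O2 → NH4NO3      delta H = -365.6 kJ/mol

(i) reversed and × 2: (-2)·(-382.6) = +765.2 kJ/mol
(ii) reversed and × 2: (-2)·(-174.1) = +348.2 kJ/mol
(iii) reversed and × 3: (-3)·(-46.1) = +138.3 kJ/mol
(iv) × 3: (3)·(-365.6) = -1096.8 kJ/mol
Summing the manipulated equations, delta H = (+765.2) + (+348.2) + (+138.3) + (-1096.8) = 154.9 kJ/mol

delta H = 154.9 kJ/mol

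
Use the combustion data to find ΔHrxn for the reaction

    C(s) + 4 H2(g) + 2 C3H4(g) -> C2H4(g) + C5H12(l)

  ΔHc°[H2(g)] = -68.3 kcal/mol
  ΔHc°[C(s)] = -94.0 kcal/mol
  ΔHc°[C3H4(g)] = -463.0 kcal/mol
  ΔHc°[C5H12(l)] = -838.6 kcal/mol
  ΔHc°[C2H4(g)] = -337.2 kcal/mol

ΔHrxn = -117.4 kcal/mol

Using ΔH = Σ nΔHc°(reactants) − Σ nΔHc°(products):
= [1·(-94.0) + 4·(-68.3) + 2·(-463.0)] − [1·(-337.2) + 1·(-838.6)]
= -117.4 kcal/mol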